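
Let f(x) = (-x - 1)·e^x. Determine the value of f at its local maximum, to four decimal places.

0.1353

f'(x) = (-1)·e^x + (-x - 1)·1·e^x = (-x - 2)·e^x. Since e^x > 0, the only critical point is x = -2.
f''(-2) has the same sign as -1 < 0, so this is a local maximum.
f(-2) = (1)·e^(-2) ≈ 0.1353.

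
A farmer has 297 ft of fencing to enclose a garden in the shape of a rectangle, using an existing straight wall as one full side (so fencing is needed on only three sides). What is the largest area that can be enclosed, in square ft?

Let the sides perpendicular to the wall have length x and the parallel side y, so 2x + y = 297 and the area is A = xy = x(297 − 2x).
A'(x) = 297 − 4x = 0 gives x = 297/4, and A''(x) = −4 < 0 confirms a maximum.
Then y = 297 − 2·297/4 = 297/2 and A = 88209/8.

88209/8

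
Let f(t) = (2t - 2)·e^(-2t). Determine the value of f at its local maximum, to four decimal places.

By the product rule, f'(t) = (-4t + 6)·e^(-2t). Since e^(-2t) > 0, the only critical point is t = 3/2.
f''(3/2) has the same sign as -4 < 0, so this is a local maximum.
f(3/2) = (1)·e^(-3) ≈ 0.0498.

0.0498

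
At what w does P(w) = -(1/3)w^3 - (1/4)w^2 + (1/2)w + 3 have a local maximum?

P'(w) = -w^2 - (1/2)w + 1/2 = 0 at w = -1, 1/2.
Since P''(w) = -2w - 1/2, we get P''(-1) = 3/2 > 0 ⇒ local minimum; P''(1/2) = -3/2 < 0 ⇒ local maximum.
The local maximum is P(1/2) = 151/48.

1/2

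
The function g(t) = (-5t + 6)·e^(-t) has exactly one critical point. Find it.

11/5

g'(t) = (-5)·e^(-t) + (-5t + 6)·(-1)·e^(-t) = (5t - 11)·e^(-t). Since e^(-t) > 0, the only critical point is t = 11/5.
g''(11/5) has the same sign as 5 > 0, so this is a local minimum.
g(11/5) = (-5)·e^(-11/5) ≈ -0.5540.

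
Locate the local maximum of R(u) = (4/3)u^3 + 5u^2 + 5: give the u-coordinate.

-5/2

Critical points: R'(u) = 4u^2 + 10u vanishes at u = -5/2, 0.
Since R''(u) = 8u + 10, we get R''(-5/2) = -10 < 0 ⇒ local maximum; R''(0) = 10 > 0 ⇒ local minimum.
Thus R has its local maximum at u = -5/2, with value 185/12.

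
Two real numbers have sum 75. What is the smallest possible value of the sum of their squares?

5625/2

With a + b = 75, a^2 + b^2 = a^2 + (75 − a)^2.
The derivative 2a − 2(75 − a) = 4a − 150 vanishes at a = 75/2; second derivative 4 > 0, a minimum.
The minimum is 2·(75/2)^2 = 5625/2.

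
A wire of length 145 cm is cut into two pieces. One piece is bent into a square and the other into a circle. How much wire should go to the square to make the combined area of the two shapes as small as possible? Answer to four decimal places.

81.2144

Let x be the length used for the square. Square side x/4; circle radius (145−x)/(2π).
A(x) = (x/4)² + π·((145−x)/(2π))² = x²/16 + (145−x)²/(4π) for 0 ≤ x ≤ 145. A'(x) = x/8 − (145−x)/(2π) = 0 gives x = 4·145/(π+4) ≈ 81.2144.
A'' = 1/8 + 1/(2π) > 0, so this gives the minimum combined area; x ≈ 81.2144 cm to the square.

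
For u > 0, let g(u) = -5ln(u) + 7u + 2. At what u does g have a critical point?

g'(u) = -5/u + 7 = 0 gives u = 5/7.
g''(u) = 5/u², which is positive for u > 0, so this is a local minimum.
g(5/7) = -5·ln(5/7) + 5 + 2 ≈ 8.6824.

5/7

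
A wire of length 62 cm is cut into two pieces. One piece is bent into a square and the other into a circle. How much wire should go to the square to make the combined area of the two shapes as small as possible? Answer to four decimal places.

34.7261

Let x be the length used for the square. Square side x/4; circle radius (62−x)/(2π).
A(x) = (x/4)² + π·((62−x)/(2π))² = x²/16 + (62−x)²/(4π) for 0 ≤ x ≤ 62. A'(x) = x/8 − (62−x)/(2π) = 0 gives x = 4·62/(π+4) ≈ 34.7261.
A'' = 1/8 + 1/(2π) > 0, so this gives the minimum combined area; x ≈ 34.7261 cm to the square.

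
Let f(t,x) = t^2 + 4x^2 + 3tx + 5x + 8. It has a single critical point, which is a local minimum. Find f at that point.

∂f/∂t = 2t + 3x = 0 and ∂f/∂x = 3t + 8x + 5 = 0, so (t, x) = (15/7, -10/7).
The Hessian has f_{tt} = 2, f_{xx} = 8, f_{tx} = 3, giving D = 7 > 0 with f_{tt} > 0, so the point is a local minimum.
f(15/7, -10/7) = 31/7.

31/7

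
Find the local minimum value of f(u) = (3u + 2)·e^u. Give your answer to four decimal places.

-0.5666

By the product rule, f'(u) = (3u + 5)·e^u. Since e^u > 0, the only critical point is u = -5/3.
f''(-5/3) has the same sign as 3 > 0, so this is a local minimum.
f(-5/3) = (-3)·e^(-5/3) ≈ -0.5666.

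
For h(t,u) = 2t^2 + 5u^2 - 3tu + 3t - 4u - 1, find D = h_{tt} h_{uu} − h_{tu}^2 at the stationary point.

31

∂h/∂t = 4t - 3u + 3 = 0 and ∂h/∂u = -3t + 10u - 4 = 0, so (t, u) = (-18/31, 7/31).
The Hessian has h_{tt} = 4, h_{uu} = 10, h_{tu} = -3, giving D = 31 > 0 with h_{tt} > 0, so the point is a local minimum.
D = (4)·(10) − (-3)^2 = 31.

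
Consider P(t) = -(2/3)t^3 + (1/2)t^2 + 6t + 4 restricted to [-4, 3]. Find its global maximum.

The derivative is -2t^2 + t + 6, which vanishes at t = -3/2 and t = 2.
Compare values at every candidate in [-4, 3]: P(-4) = 92/3; P(-3/2) = -13/8; P(2) = 38/3; P(3) = 17/2.
Hence the absolute maximum is 92/3 at t = -4.

92/3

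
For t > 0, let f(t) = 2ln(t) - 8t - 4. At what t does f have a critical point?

f'(t) = 2/t − 8 = 0 gives t = 1/4.
f''(t) = -2/t², which is negative for t > 0, so this is a local maximum.
f(1/4) = 2·ln(1/4) - 2 - 4 ≈ -8.7726.

1/4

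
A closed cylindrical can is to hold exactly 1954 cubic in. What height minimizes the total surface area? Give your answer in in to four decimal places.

13.5502

With radius r and height h, πr²h = 1954 so h = 1954/(πr²), and S(r) = 2πr² + 2πrh = 2πr² + 2·1954/r.
S'(r) = 4πr − 2·1954/r² = 0 ⇒ r³ = 1954/(2π), so r ≈ 6.7751 and h = 2r ≈ 13.5502.
S''(r) = 4π + 4·1954/r³ > 0, so this is the minimum; S ≈ 865.2287.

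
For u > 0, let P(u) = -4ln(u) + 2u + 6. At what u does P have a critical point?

P'(u) = -4/u + 2 = 0 gives u = 2.
P''(u) = 4/u², which is positive for u > 0, so this is a local minimum.
P(2) = -4·ln(2) + 4 + 6 ≈ 7.2274.

2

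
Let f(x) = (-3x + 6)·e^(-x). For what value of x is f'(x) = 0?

By the product rule, f'(x) = (3x - 9)·e^(-x). Since e^(-x) > 0, the only critical point is x = 3.
f''(3) has the same sign as 3 > 0, so this is a local minimum.
f(3) = (-3)·e^(-3) ≈ -0.1494.

3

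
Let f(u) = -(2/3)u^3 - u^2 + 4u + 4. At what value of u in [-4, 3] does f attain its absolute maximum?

f'(u) = -2u^2 - 2u + 4, which vanishes at u = -2 and u = 1.
Evaluating at the critical points and endpoints: f(-4) = 44/3; f(-2) = -8/3; f(1) = 19/3; f(3) = -11.
Hence the absolute maximum is 44/3 at u = -4.

-4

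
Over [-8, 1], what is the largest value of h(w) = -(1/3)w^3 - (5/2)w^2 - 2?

Differentiating, h'(w) = -w^2 - 5w; which vanishes at w = -5 and w = 0.
Compare values at every candidate in [-8, 1]: h(-8) = 26/3; h(-5) = -137/6; h(0) = -2; h(1) = -29/6.
The maximum over the interval is 26/3, attained at w = -8.

26/3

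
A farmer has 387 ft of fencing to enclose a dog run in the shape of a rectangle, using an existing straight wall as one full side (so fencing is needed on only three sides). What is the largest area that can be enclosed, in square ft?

Let the sides perpendicular to the wall have length x and the parallel side y, so 2x + y = 387 and the area is A = xy = x(387 − 2x).
A'(x) = 387 − 4x = 0 gives x = 387/4, and A''(x) = −4 < 0 confirms a maximum.
Then y = 387 − 2·387/4 = 387/2 and A = 149769/8.

149769/8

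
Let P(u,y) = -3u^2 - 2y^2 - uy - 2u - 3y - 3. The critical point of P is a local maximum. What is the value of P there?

-40/23

∂P/∂u = -6u - y - 2 = 0 and ∂P/∂y = -u - 4y - 3 = 0, so (u, y) = (-5/23, -16/23).
The Hessian has P_{uu} = -6, P_{yy} = -4, P_{uy} = -1, giving D = 23 > 0 with P_{uu} < 0, so the point is a local maximum.
P(-5/23, -16/23) = -40/23.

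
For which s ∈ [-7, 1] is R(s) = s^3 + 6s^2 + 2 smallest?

-7

R'(s) = 3s^2 + 12s, which vanishes at s = -4 and s = 0.
Compare values at every candidate in [-7, 1]: R(-7) = -47, R(-4) = 34, R(0) = 2, R(1) = 9.
Hence the absolute minimum is -47 at s = -7.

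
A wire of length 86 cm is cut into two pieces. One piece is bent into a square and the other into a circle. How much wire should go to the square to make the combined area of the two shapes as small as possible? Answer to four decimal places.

Let x be the length used for the square. Square side x/4; circle radius (86−x)/(2π).
A(x) = (x/4)² + π·((86−x)/(2π))² = x²/16 + (86−x)²/(4π) for 0 ≤ x ≤ 86. A'(x) = x/8 − (86−x)/(2π) = 0 gives x = 4·86/(π+4) ≈ 48.1685.
A'' = 1/8 + 1/(2π) > 0, so this gives the minimum combined area; x ≈ 48.1685 cm to the square.

48.1685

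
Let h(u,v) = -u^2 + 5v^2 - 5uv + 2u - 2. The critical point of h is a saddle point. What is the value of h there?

∂h/∂u = -2u - 5v + 2 = 0 and ∂h/∂v = -5u + 10v = 0, so (u, v) = (4/9, 2/9).
The Hessian has h_{uu} = -2, h_{vv} = 10, h_{uv} = -5, giving D = -45 < 0, so the point is a saddle point.
h(4/9, 2/9) = -14/9.

-14/9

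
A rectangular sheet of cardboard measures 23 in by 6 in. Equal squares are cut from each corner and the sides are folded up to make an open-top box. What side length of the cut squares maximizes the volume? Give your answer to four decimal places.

With cut size x, the volume is V(x) = x(23 − 2x)(6 − 2x) for 0 < x < 3.
V'(x) = 12x^2 − 116x + 138. Setting V'(x) = 0 gives x ≈ 1.3893 (the root in (0, 3)).
V''(x) = 24x − 116 is negative there, so this is the maximum; V ≈ 90.5007.

1.3893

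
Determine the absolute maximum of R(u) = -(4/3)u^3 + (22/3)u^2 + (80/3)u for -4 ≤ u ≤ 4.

Differentiating, R'(u) = -4u^2 + (44/3)u + 80/3; whose only zero in [-4, 4] is u = -4/3.
Candidates: R(-4) = 96; R(-4/3) = -1568/81; R(4) = 416/3.
So the maximum is R(4) = 416/3.

416/3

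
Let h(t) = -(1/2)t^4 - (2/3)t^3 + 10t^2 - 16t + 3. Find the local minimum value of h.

-25/6

h'(t) = -2t^3 - 2t^2 + 20t - 16 = 0 at t = -4, 1, 2.
Since h''(t) = -6t^2 - 4t + 20, we get h''(-4) = -60 < 0 ⇒ local maximum; h''(1) = 10 > 0 ⇒ local minimum; h''(2) = -12 < 0 ⇒ local maximum.
Thus h has its local minimum at t = 1, with value -25/6.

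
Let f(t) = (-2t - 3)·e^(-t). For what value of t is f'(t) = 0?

f'(t) = (-2)·e^(-t) + (-2t - 3)·(-1)·e^(-t) = (2t + 1)·e^(-t). Since e^(-t) > 0, the only critical point is t = -1/2.
f''(-1/2) has the same sign as 2 > 0, so this is a local minimum.
f(-1/2) = (-2)·e^(1/2) ≈ -3.2974.

-1/2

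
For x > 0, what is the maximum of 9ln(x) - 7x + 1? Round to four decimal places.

P'(x) = 9/x − 7 = 0 gives x = 9/7.
P''(x) = -9/x², which is negative for x > 0, so this is a local maximum.
P(9/7) = 9·ln(9/7) - 9 + 1 ≈ -5.7382.

-5.7382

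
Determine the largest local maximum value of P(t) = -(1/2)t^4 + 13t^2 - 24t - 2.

P'(t) = -2t^3 + 26t - 24 = 0 at t = -4, 1, 3.
P''(t) = -6t^2 + 26. P''(-4) = -70 < 0 ⇒ local maximum; P''(1) = 20 > 0 ⇒ local minimum; P''(3) = -28 < 0 ⇒ local maximum.
Thus P has its largest local maximum at t = -4, with value 174.

174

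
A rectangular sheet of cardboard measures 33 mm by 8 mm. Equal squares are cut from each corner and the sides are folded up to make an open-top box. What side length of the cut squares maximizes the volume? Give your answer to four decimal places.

With cut size x, the volume is V(x) = x(33 − 2x)(8 − 2x) for 0 < x < 4.
V'(x) = 12x^2 − 164x + 264. Setting V'(x) = 0 gives x ≈ 1.8640 (the root in (0, 4)).
V''(x) = 24x − 164 is negative there, so this is the maximum; V ≈ 233.0932.

1.8640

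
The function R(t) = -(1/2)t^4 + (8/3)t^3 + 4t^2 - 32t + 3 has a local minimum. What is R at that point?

R'(t) = -2t^3 + 8t^2 + 8t - 32 = 0 at t = -2, 2, 4.
R''(t) = -6t^2 + 16t + 8. R''(-2) = -48 < 0 ⇒ local maximum; R''(2) = 16 > 0 ⇒ local minimum; R''(4) = -24 < 0 ⇒ local maximum.
So the local minimum value is R(2) = -95/3.

-95/3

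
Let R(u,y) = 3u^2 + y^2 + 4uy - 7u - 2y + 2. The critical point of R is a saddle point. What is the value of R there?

13/4

∂R/∂u = 6u + 4y - 7 = 0 and ∂R/∂y = 4u + 2y - 2 = 0, so (u, y) = (-3/2, 4).
The Hessian has R_{uu} = 6, R_{yy} = 2, R_{uy} = 4, giving D = -4 < 0, so the point is a saddle point.
R(-3/2, 4) = 13/4.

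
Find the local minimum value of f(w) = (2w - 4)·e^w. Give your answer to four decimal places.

-5.4366

f'(w) = 2·e^w + (2w - 4)·1·e^w = (2w - 2)·e^w. Since e^w > 0, the only critical point is w = 1.
f''(1) has the same sign as 2 > 0, so this is a local minimum.
f(1) = (-2)·e^(1) ≈ -5.4366.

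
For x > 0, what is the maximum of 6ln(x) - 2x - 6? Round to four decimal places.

P'(x) = 6/x − 2 = 0 gives x = 3.
P''(x) = -6/x², which is negative for x > 0, so this is a local maximum.
P(3) = 6·ln(3) - 6 - 6 ≈ -5.4083.

-5.4083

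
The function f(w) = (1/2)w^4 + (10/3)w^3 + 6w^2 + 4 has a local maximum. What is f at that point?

f'(w) = 2w^3 + 10w^2 + 12w = 0 at w = -3, -2, 0.
f''(w) = 6w^2 + 20w + 12. f''(-3) = 6 > 0 ⇒ local minimum; f''(-2) = -4 < 0 ⇒ local maximum; f''(0) = 12 > 0 ⇒ local minimum.
The local maximum is f(-2) = 28/3.

28/3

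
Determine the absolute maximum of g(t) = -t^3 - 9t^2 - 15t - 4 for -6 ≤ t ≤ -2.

-2

The derivative is -3t^2 - 18t - 15, whose only zero in [-6, -2] is t = -5.
Candidates: g(-6) = -22, g(-5) = -29, g(-2) = -2.
So the maximum is g(-2) = -2.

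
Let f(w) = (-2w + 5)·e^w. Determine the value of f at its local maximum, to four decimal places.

8.9634

f'(w) = (-2)·e^w + (-2w + 5)·1·e^w = (-2w + 3)·e^w. Since e^w > 0, the only critical point is w = 3/2.
f''(3/2) has the same sign as -2 < 0, so this is a local maximum.
f(3/2) = (2)·e^(3/2) ≈ 8.9634.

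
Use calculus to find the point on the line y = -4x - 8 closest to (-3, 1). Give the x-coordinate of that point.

Minimize D(x)^2 = (x + 3)^2 + (-4x - 9)^2.
d/dx[D^2] = 2(x + 3) + 2·(-4)·(-4x - 9) = 0 ⇒ x = -39/17.
Then y = 20/17 and the distance is √(9/17) ≈ 0.7276.

-39/17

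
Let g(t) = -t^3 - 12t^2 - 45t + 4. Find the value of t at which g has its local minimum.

-5

g'(t) = -3t^2 - 24t - 45 = 0 at t = -5, -3.
g''(t) = -6t - 24. g''(-5) = 6 > 0 ⇒ local minimum; g''(-3) = -6 < 0 ⇒ local maximum.
Thus g has its local minimum at t = -5, with value 54.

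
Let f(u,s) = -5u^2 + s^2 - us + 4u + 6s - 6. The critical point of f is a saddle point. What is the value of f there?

-38/3

∂f/∂u = -10u - s + 4 = 0 and ∂f/∂s = -u + 2s + 6 = 0, so (u, s) = (2/3, -8/3).
The Hessian has f_{uu} = -10, f_{ss} = 2, f_{us} = -1, giving D = -21 < 0, so the point is a saddle point.
f(2/3, -8/3) = -38/3.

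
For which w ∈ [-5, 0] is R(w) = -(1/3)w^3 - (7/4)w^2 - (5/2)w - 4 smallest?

R'(w) = -w^2 - (7/2)w - 5/2, which vanishes at w = -5/2 and w = -1.
Compare values at every candidate in [-5, 0]: R(-5) = 77/12; R(-5/2) = -167/48; R(-1) = -35/12; R(0) = -4.
So the minimum is R(0) = -4.

0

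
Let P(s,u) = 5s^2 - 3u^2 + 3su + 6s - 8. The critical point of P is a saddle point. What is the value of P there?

-220/23

∂P/∂s = 10s + 3u + 6 = 0 and ∂P/∂u = 3s - 6u = 0, so (s, u) = (-12/23, -6/23).
The Hessian has P_{ss} = 10, P_{uu} = -6, P_{su} = 3, giving D = -69 < 0, so the point is a saddle point.
P(-12/23, -6/23) = -220/23.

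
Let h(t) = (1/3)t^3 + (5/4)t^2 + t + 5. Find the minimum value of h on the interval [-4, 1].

-1/3

Differentiating, h'(t) = t^2 + (5/2)t + 1; which vanishes at t = -2 and t = -1/2.
Evaluating at the critical points and endpoints: h(-4) = -1/3, h(-2) = 16/3, h(-1/2) = 229/48, h(1) = 91/12.
Hence the absolute minimum is -1/3 at t = -4.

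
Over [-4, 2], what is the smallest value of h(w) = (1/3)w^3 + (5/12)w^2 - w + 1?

-29/3

The derivative is w^2 + (5/6)w - 1, which vanishes at w = -3/2 and w = 2/3.
Candidates: h(-4) = -29/3; h(-3/2) = 37/16; h(2/3) = 50/81; h(2) = 10/3.
Hence the absolute minimum is -29/3 at w = -4.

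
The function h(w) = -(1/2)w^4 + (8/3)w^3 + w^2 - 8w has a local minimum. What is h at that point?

Critical points: h'(w) = -2w^3 + 8w^2 + 2w - 8 vanishes at w = -1, 1, 4.
h''(w) = -6w^2 + 16w + 2. h''(-1) = -20 < 0 ⇒ local maximum; h''(1) = 12 > 0 ⇒ local minimum; h''(4) = -30 < 0 ⇒ local maximum.
Thus h has its local minimum at w = 1, with value -29/6.

-29/6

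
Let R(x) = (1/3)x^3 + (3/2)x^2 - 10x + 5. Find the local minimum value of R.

-19/3

R'(x) = x^2 + 3x - 10 = 0 at x = -5, 2.
Second-derivative test with R''(x) = 2x + 3: R''(-5) = -7 < 0 ⇒ local maximum; R''(2) = 7 > 0 ⇒ local minimum.
The local minimum is R(2) = -19/3.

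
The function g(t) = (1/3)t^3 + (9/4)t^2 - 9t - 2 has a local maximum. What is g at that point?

61

g'(t) = t^2 + (9/2)t - 9. Setting g'(t) = 0 gives t ∈ {-6, 3/2}.
Since g''(t) = 2t + 9/2, we get g''(-6) = -15/2 < 0 ⇒ local maximum; g''(3/2) = 15/2 > 0 ⇒ local minimum.
So the local maximum value is g(-6) = 61.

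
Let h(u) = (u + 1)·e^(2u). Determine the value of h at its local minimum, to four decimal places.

-0.0249

h'(u) = 1·e^(2u) + (u + 1)·2·e^(2u) = (2u + 3)·e^(2u). Since e^(2u) > 0, the only critical point is u = -3/2.
h''(-3/2) has the same sign as 2 > 0, so this is a local minimum.
h(-3/2) = (-1/2)·e^(-3) ≈ -0.0249.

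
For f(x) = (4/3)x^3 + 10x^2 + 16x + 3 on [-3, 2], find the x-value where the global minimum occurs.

Differentiating, f'(x) = 4x^2 + 20x + 16; whose only zero in [-3, 2] is x = -1.
Evaluating at the critical points and endpoints: f(-3) = 9; f(-1) = -13/3; f(2) = 257/3.
So the minimum is f(-1) = -13/3.

-1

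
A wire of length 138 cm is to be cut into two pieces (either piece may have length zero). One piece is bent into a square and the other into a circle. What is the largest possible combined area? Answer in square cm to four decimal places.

Let x be the length used for the square. Square side x/4; circle radius (138−x)/(2π).
A(x) = (x/4)² + π·((138−x)/(2π))² = x²/16 + (138−x)²/(4π) for 0 ≤ x ≤ 138. A'(x) = x/8 − (138−x)/(2π) = 0 gives x = 4·138/(π+4) ≈ 77.2937.
A'' > 0, so the interior critical point is a minimum; the maximum is at an endpoint. A(0) = 1515.4734 and A(138) = 1190.2500, so the largest area is 1515.4734.

1515.4734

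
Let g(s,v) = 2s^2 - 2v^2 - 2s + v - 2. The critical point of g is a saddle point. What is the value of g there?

-19/8

∂g/∂s = 4s - 2 = 0 and ∂g/∂v = -4v + 1 = 0, so (s, v) = (1/2, 1/4).
The Hessian has g_{ss} = 4, g_{vv} = -4, g_{sv} = 0, giving D = -16 < 0, so the point is a saddle point.
g(1/2, 1/4) = -19/8.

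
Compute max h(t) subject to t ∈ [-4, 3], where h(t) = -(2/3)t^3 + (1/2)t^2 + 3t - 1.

Differentiating, h'(t) = -2t^2 + t + 3; which vanishes at t = -1 and t = 3/2.
Evaluating at the critical points and endpoints: h(-4) = 113/3; h(-1) = -17/6; h(3/2) = 19/8; h(3) = -11/2.
The maximum over the interval is 113/3, attained at t = -4.

113/3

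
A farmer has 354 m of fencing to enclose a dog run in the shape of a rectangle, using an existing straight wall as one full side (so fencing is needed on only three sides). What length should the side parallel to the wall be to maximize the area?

Let the sides perpendicular to the wall have length x and the parallel side y, so 2x + y = 354 and the area is A = xy = x(354 − 2x).
A'(x) = 354 − 4x = 0 gives x = 177/2, and A''(x) = −4 < 0 confirms a maximum.
Then y = 354 − 2·177/2 = 177 and A = 31329/2.

177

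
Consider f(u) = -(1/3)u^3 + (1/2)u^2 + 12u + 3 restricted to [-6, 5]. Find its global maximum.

113/3

f'(u) = -u^2 + u + 12, which vanishes at u = -3 and u = 4.
Evaluating at the critical points and endpoints: f(-6) = 21; f(-3) = -39/2; f(4) = 113/3; f(5) = 203/6.
The maximum over the interval is 113/3, attained at u = 4.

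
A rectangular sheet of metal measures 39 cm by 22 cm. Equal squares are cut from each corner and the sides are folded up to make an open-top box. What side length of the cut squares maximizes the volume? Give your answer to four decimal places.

4.5221

With cut size x, the volume is V(x) = x(39 − 2x)(22 − 2x) for 0 < x < 11.
V'(x) = 12x^2 − 244x + 858. Setting V'(x) = 0 gives x ≈ 4.5221 (the root in (0, 11)).
V''(x) = 24x − 244 is negative there, so this is the maximum; V ≈ 1755.0331.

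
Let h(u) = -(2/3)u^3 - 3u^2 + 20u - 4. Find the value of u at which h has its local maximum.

Critical points: h'(u) = -2u^2 - 6u + 20 vanishes at u = -5, 2.
h''(u) = -4u - 6. h''(-5) = 14 > 0 ⇒ local minimum; h''(2) = -14 < 0 ⇒ local maximum.
So the local maximum value is h(2) = 56/3.

2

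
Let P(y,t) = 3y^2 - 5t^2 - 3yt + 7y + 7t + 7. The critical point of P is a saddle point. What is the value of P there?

532/69

∂P/∂y = 6y - 3t + 7 = 0 and ∂P/∂t = -3y - 10t + 7 = 0, so (y, t) = (-49/69, 21/23).
The Hessian has P_{yy} = 6, P_{tt} = -10, P_{yt} = -3, giving D = -69 < 0, so the point is a saddle point.
P(-49/69, 21/23) = 532/69.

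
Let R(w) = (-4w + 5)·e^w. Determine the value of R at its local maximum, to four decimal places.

5.1361

Differentiating with the product rule gives R'(w) = (-4w + 1)·e^w. Since e^w > 0, the only critical point is w = 1/4.
R''(1/4) has the same sign as -4 < 0, so this is a local maximum.
R(1/4) = (4)·e^(1/4) ≈ 5.1361.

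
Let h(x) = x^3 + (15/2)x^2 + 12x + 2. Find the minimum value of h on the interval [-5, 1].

-7/2

Differentiating, h'(x) = 3x^2 + 15x + 12; which vanishes at x = -4 and x = -1.
Evaluating at the critical points and endpoints: h(-5) = 9/2; h(-4) = 10; h(-1) = -7/2; h(1) = 45/2.
The minimum over the interval is -7/2, attained at x = -1.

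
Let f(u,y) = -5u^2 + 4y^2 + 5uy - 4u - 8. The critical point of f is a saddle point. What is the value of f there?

∂f/∂u = -10u + 5y - 4 = 0 and ∂f/∂y = 5u + 8y = 0, so (u, y) = (-32/105, 4/21).
The Hessian has f_{uu} = -10, f_{yy} = 8, f_{uy} = 5, giving D = -105 < 0, so the point is a saddle point.
f(-32/105, 4/21) = -776/105.

-776/105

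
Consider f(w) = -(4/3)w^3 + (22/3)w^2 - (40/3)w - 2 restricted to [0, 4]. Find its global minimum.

Differentiating, f'(w) = -4w^2 + (44/3)w - 40/3; which vanishes at w = 5/3 and w = 2.
Candidates: f(0) = -2; f(5/3) = -812/81; f(2) = -10; f(4) = -70/3.
The minimum over the interval is -70/3, attained at w = 4.

-70/3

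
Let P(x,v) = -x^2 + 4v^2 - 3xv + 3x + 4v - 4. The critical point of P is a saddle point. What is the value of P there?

-44/25

∂P/∂x = -2x - 3v + 3 = 0 and ∂P/∂v = -3x + 8v + 4 = 0, so (x, v) = (36/25, 1/25).
The Hessian has P_{xx} = -2, P_{vv} = 8, P_{xv} = -3, giving D = -25 < 0, so the point is a saddle point.
P(36/25, 1/25) = -44/25.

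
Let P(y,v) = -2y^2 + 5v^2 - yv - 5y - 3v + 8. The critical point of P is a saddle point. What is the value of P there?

450/41

∂P/∂y = -4y - v - 5 = 0 and ∂P/∂v = -y + 10v - 3 = 0, so (y, v) = (-53/41, 7/41).
The Hessian has P_{yy} = -4, P_{vv} = 10, P_{yv} = -1, giving D = -41 < 0, so the point is a saddle point.
P(-53/41, 7/41) = 450/41.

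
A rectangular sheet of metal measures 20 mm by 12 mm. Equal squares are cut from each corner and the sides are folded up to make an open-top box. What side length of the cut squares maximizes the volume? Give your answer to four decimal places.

2.4274

With cut size x, the volume is V(x) = x(20 − 2x)(12 − 2x) for 0 < x < 6.
V'(x) = 12x^2 − 128x + 240. Setting V'(x) = 0 gives x ≈ 2.4274 (the root in (0, 6)).
V''(x) = 24x − 128 is negative there, so this is the maximum; V ≈ 262.6823.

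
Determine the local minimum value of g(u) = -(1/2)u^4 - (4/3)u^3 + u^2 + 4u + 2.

Critical points: g'(u) = -2u^3 - 4u^2 + 2u + 4 vanishes at u = -2, -1, 1.
g''(u) = -6u^2 - 8u + 2. g''(-2) = -6 < 0 ⇒ local maximum; g''(-1) = 4 > 0 ⇒ local minimum; g''(1) = -12 < 0 ⇒ local maximum.
Thus g has its local minimum at u = -1, with value -1/6.

-1/6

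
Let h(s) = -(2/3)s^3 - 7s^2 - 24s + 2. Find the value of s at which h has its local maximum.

Critical points: h'(s) = -2s^2 - 14s - 24 vanishes at s = -4, -3.
Since h''(s) = -4s - 14, we get h''(-4) = 2 > 0 ⇒ local minimum; h''(-3) = -2 < 0 ⇒ local maximum.
Thus h has its local maximum at s = -3, with value 29.

-3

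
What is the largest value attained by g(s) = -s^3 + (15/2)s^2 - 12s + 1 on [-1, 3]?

Differentiating, g'(s) = -3s^2 + 15s - 12; whose only zero in [-1, 3] is s = 1.
Candidates: g(-1) = 43/2; g(1) = -9/2; g(3) = 11/2.
So the maximum is g(-1) = 43/2.

43/2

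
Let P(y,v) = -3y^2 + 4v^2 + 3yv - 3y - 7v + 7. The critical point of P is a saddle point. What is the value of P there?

∂P/∂y = -6y + 3v - 3 = 0 and ∂P/∂v = 3y + 8v - 7 = 0, so (y, v) = (-1/19, 17/19).
The Hessian has P_{yy} = -6, P_{vv} = 8, P_{yv} = 3, giving D = -57 < 0, so the point is a saddle point.
P(-1/19, 17/19) = 75/19.

75/19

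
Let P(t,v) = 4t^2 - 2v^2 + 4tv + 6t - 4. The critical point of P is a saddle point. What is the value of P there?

-11/2

∂P/∂t = 8t + 4v + 6 = 0 and ∂P/∂v = 4t - 4v = 0, so (t, v) = (-1/2, -1/2).
The Hessian has P_{tt} = 8, P_{vv} = -4, P_{tv} = 4, giving D = -48 < 0, so the point is a saddle point.
P(-1/2, -1/2) = -11/2.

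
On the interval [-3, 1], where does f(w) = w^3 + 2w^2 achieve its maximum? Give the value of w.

f'(w) = 3w^2 + 4w, which vanishes at w = -4/3 and w = 0.
Candidates: f(-3) = -9, f(-4/3) = 32/27, f(0) = 0, f(1) = 3.
So the maximum is f(1) = 3.

1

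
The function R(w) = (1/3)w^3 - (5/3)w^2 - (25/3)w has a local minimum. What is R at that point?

R'(w) = w^2 - (10/3)w - 25/3. Setting R'(w) = 0 gives w ∈ {-5/3, 5}.
Since R''(w) = 2w - 10/3, we get R''(-5/3) = -20/3 < 0 ⇒ local maximum; R''(5) = 20/3 > 0 ⇒ local minimum.
The local minimum is R(5) = -125/3.

-125/3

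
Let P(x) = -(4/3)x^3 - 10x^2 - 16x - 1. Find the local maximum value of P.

19/3

P'(x) = -4x^2 - 20x - 16. Setting P'(x) = 0 gives x ∈ {-4, -1}.
Since P''(x) = -8x - 20, we get P''(-4) = 12 > 0 ⇒ local minimum; P''(-1) = -12 < 0 ⇒ local maximum.
Thus P has its local maximum at x = -1, with value 19/3.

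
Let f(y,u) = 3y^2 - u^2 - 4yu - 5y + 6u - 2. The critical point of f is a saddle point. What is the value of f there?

-93/28

∂f/∂y = 6y - 4u - 5 = 0 and ∂f/∂u = -4y - 2u + 6 = 0, so (y, u) = (17/14, 4/7).
The Hessian has f_{yy} = 6, f_{uu} = -2, f_{yu} = -4, giving D = -28 < 0, so the point is a saddle point.
f(17/14, 4/7) = -93/28.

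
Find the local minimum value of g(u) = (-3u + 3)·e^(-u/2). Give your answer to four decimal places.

By the product rule, g'(u) = ((3/2)u - 9/2)·e^(-u/2). Since e^(-u/2) > 0, the only critical point is u = 3.
g''(3) has the same sign as 3/2 > 0, so this is a local minimum.
g(3) = (-6)·e^(-3/2) ≈ -1.3388.

-1.3388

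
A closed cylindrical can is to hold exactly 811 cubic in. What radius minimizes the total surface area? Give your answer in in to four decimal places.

With radius r and height h, πr²h = 811 so h = 811/(πr²), and S(r) = 2πr² + 2πrh = 2πr² + 2·811/r.
S'(r) = 4πr − 2·811/r² = 0 ⇒ r³ = 811/(2π), so r ≈ 5.0537 and h = 2r ≈ 10.1075.
S''(r) = 4π + 4·811/r³ > 0, so this is the minimum; S ≈ 481.4248.

5.0537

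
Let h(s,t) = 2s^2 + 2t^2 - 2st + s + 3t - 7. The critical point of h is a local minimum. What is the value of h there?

∂h/∂s = 4s - 2t + 1 = 0 and ∂h/∂t = -2s + 4t + 3 = 0, so (s, t) = (-5/6, -7/6).
The Hessian has h_{ss} = 4, h_{tt} = 4, h_{st} = -2, giving D = 12 > 0 with h_{ss} > 0, so the point is a local minimum.
h(-5/6, -7/6) = -55/6.

-55/6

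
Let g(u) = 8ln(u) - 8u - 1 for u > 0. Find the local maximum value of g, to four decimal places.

-9.0000

g'(u) = 8/u − 8 = 0 gives u = 1.
g''(u) = -8/u², which is negative for u > 0, so this is a local maximum.
g(1) = 8·ln(1) - 8 - 1 ≈ -9.0000.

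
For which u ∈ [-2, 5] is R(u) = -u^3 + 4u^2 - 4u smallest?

R'(u) = -3u^2 + 8u - 4, which vanishes at u = 2/3 and u = 2.
Compare values at every candidate in [-2, 5]: R(-2) = 32; R(2/3) = -32/27; R(2) = 0; R(5) = -45.
So the minimum is R(5) = -45.

5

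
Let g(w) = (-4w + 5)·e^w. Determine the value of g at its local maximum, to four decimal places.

Differentiating with the product rule gives g'(w) = (-4w + 1)·e^w. Since e^w > 0, the only critical point is w = 1/4.
g''(1/4) has the same sign as -4 < 0, so this is a local maximum.
g(1/4) = (4)·e^(1/4) ≈ 5.1361.

5.1361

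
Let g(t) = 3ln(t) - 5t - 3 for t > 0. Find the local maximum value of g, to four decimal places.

g'(t) = 3/t − 5 = 0 gives t = 3/5.
g''(t) = -3/t², which is negative for t > 0, so this is a local maximum.
g(3/5) = 3·ln(3/5) - 3 - 3 ≈ -7.5325.

-7.5325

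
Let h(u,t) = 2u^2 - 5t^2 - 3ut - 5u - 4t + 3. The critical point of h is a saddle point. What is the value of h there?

114/49

∂h/∂u = 4u - 3t - 5 = 0 and ∂h/∂t = -3u - 10t - 4 = 0, so (u, t) = (38/49, -31/49).
The Hessian has h_{uu} = 4, h_{tt} = -10, h_{ut} = -3, giving D = -49 < 0, so the point is a saddle point.
h(38/49, -31/49) = 114/49.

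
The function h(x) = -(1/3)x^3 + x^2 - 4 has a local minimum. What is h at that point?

-4

Critical points: h'(x) = -x^2 + 2x vanishes at x = 0, 2.
Second-derivative test with h''(x) = -2x + 2: h''(0) = 2 > 0 ⇒ local minimum; h''(2) = -2 < 0 ⇒ local maximum.
So the local minimum value is h(0) = -4.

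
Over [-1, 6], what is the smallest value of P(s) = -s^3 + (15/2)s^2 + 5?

The derivative is -3s^2 + 15s, which vanishes at s = 0 and s = 5.
Evaluating at the critical points and endpoints: P(-1) = 27/2,  P(0) = 5,  P(5) = 135/2,  P(6) = 59.
Hence the absolute minimum is 5 at s = 0.

5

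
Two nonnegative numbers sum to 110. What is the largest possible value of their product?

With x + y = 110, the product is P(x) = x(110 − x).
P'(x) = 110 − 2x = 0 gives x = 55; P'' = −2 < 0, so this is the maximum.
P = 55·55 = 3025.

3025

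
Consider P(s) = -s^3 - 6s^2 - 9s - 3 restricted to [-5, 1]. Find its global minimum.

-19

Differentiating, P'(s) = -3s^2 - 12s - 9; which vanishes at s = -3 and s = -1.
Candidates: P(-5) = 17,  P(-3) = -3,  P(-1) = 1,  P(1) = -19.
So the minimum is P(1) = -19.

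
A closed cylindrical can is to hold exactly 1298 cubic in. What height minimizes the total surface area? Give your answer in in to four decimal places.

With radius r and height h, πr²h = 1298 so h = 1298/(πr²), and S(r) = 2πr² + 2πrh = 2πr² + 2·1298/r.
S'(r) = 4πr − 2·1298/r² = 0 ⇒ r³ = 1298/(2π), so r ≈ 5.9115 and h = 2r ≈ 11.8230.
S''(r) = 4π + 4·1298/r³ > 0, so this is the minimum; S ≈ 658.7152.

11.8230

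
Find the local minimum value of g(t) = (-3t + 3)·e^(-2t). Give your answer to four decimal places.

g'(t) = (-3)·e^(-2t) + (-3t + 3)·(-2)·e^(-2t) = (6t - 9)·e^(-2t). Since e^(-2t) > 0, the only critical point is t = 3/2.
g''(3/2) has the same sign as 6 > 0, so this is a local minimum.
g(3/2) = (-3/2)·e^(-3) ≈ -0.0747.

-0.0747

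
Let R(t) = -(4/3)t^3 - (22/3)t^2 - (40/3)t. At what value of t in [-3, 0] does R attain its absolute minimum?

Differentiating, R'(t) = -4t^2 - (44/3)t - 40/3; which vanishes at t = -2 and t = -5/3.
Evaluating at the critical points and endpoints: R(-3) = 10; R(-2) = 8; R(-5/3) = 650/81; R(0) = 0.
So the minimum is R(0) = 0.

0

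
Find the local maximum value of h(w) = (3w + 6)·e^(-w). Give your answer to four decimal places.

h'(w) = 3·e^(-w) + (3w + 6)·(-1)·e^(-w) = (-3w - 3)·e^(-w). Since e^(-w) > 0, the only critical point is w = -1.
h''(-1) has the same sign as -3 < 0, so this is a local maximum.
h(-1) = (3)·e^(1) ≈ 8.1548.

8.1548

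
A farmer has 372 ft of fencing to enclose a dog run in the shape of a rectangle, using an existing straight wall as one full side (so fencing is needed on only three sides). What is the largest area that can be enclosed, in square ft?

17298

Let the sides perpendicular to the wall have length x and the parallel side y, so 2x + y = 372 and the area is A = xy = x(372 − 2x).
A'(x) = 372 − 4x = 0 gives x = 93, and A''(x) = −4 < 0 confirms a maximum.
Then y = 372 − 2·93 = 186 and A = 17298.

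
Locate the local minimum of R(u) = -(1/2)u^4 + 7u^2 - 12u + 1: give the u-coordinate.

1

R'(u) = -2u^3 + 14u - 12 = 0 at u = -3, 1, 2.
Second-derivative test with R''(u) = -6u^2 + 14: R''(-3) = -40 < 0 ⇒ local maximum; R''(1) = 8 > 0 ⇒ local minimum; R''(2) = -10 < 0 ⇒ local maximum.
So the local minimum value is R(1) = -9/2.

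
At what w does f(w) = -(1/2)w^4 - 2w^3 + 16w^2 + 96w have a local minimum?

-3

Critical points: f'(w) = -2w^3 - 6w^2 + 32w + 96 vanishes at w = -4, -3, 4.
f''(w) = -6w^2 - 12w + 32. f''(-4) = -16 < 0 ⇒ local maximum; f''(-3) = 14 > 0 ⇒ local minimum; f''(4) = -112 < 0 ⇒ local maximum.
Thus f has its local minimum at w = -3, with value -261/2.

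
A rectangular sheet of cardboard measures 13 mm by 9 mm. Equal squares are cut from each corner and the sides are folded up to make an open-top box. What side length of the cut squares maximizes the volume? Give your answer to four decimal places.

With cut size x, the volume is V(x) = x(13 − 2x)(9 − 2x) for 0 < x < 4.5.
V'(x) = 12x^2 − 88x + 117. Setting V'(x) = 0 gives x ≈ 1.7446 (the root in (0, 4.5)).
V''(x) = 24x − 88 is negative there, so this is the maximum; V ≈ 91.4382.

1.7446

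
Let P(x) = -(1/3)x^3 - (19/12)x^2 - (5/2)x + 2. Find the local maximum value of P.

P'(x) = -x^2 - (19/6)x - 5/2 = 0 at x = -5/3, -3/2.
Since P''(x) = -2x - 19/6, we get P''(-5/3) = 1/6 > 0 ⇒ local minimum; P''(-3/2) = -1/6 < 0 ⇒ local maximum.
Thus P has its local maximum at x = -3/2, with value 53/16.

53/16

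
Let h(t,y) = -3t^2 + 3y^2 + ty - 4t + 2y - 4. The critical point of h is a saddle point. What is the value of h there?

-104/37

∂h/∂t = -6t + y - 4 = 0 and ∂h/∂y = t + 6y + 2 = 0, so (t, y) = (-26/37, -8/37).
The Hessian has h_{tt} = -6, h_{yy} = 6, h_{ty} = 1, giving D = -37 < 0, so the point is a saddle point.
h(-26/37, -8/37) = -104/37.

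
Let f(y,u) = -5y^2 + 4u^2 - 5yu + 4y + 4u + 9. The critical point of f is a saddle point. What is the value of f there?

∂f/∂y = -10y - 5u + 4 = 0 and ∂f/∂u = -5y + 8u + 4 = 0, so (y, u) = (52/105, -4/21).
The Hessian has f_{yy} = -10, f_{uu} = 8, f_{yu} = -5, giving D = -105 < 0, so the point is a saddle point.
f(52/105, -4/21) = 1009/105.

1009/105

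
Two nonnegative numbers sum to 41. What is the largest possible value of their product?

With x + y = 41, the product is P(x) = x(41 − x).
P'(x) = 41 − 2x = 0 gives x = 41/2; P'' = −2 < 0, so this is the maximum.
P = 41/2·41/2 = 1681/4.

1681/4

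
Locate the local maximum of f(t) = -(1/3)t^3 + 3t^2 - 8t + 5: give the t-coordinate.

Critical points: f'(t) = -t^2 + 6t - 8 vanishes at t = 2, 4.
Since f''(t) = -2t + 6, we get f''(2) = 2 > 0 ⇒ local minimum; f''(4) = -2 < 0 ⇒ local maximum.
The local maximum is f(4) = -1/3.

4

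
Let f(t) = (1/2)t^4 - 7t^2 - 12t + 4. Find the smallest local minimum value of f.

-109/2

f'(t) = 2t^3 - 14t - 12. Setting f'(t) = 0 gives t ∈ {-2, -1, 3}.
f''(t) = 6t^2 - 14. f''(-2) = 10 > 0 ⇒ local minimum; f''(-1) = -8 < 0 ⇒ local maximum; f''(3) = 40 > 0 ⇒ local minimum.
The smallest local minimum is f(3) = -109/2.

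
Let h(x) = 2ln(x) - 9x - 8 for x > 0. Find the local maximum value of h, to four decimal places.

-13.0082

h'(x) = 2/x − 9 = 0 gives x = 2/9.
h''(x) = -2/x², which is negative for x > 0, so this is a local maximum.
h(2/9) = 2·ln(2/9) - 2 - 8 ≈ -13.0082.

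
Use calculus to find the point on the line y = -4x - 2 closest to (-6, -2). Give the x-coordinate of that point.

-6/17

Minimize D(x)^2 = (x + 6)^2 + (-4x)^2.
d/dx[D^2] = 2(x + 6) + 2·(-4)·(-4x) = 0 ⇒ x = -6/17.
Then y = -10/17 and the distance is √(576/17) ≈ 5.8209.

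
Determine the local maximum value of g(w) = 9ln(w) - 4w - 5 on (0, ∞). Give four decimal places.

g'(w) = 9/w − 4 = 0 gives w = 9/4.
g''(w) = -9/w², which is negative for w > 0, so this is a local maximum.
g(9/4) = 9·ln(9/4) - 9 - 5 ≈ -6.7016.

-6.7016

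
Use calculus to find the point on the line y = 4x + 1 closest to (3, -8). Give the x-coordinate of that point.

-33/17

Minimize D(x)^2 = (x - 3)^2 + (4x + 9)^2.
d/dx[D^2] = 2(x - 3) + 2·4·(4x + 9) = 0 ⇒ x = -33/17.
Then y = -115/17 and the distance is √(441/17) ≈ 5.0932.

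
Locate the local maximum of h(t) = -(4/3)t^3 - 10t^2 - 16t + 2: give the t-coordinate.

Critical points: h'(t) = -4t^2 - 20t - 16 vanishes at t = -4, -1.
Since h''(t) = -8t - 20, we get h''(-4) = 12 > 0 ⇒ local minimum; h''(-1) = -12 < 0 ⇒ local maximum.
So the local maximum value is h(-1) = 28/3.

-1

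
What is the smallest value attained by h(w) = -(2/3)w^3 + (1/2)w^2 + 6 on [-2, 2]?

The derivative is -2w^2 + w, which vanishes at w = 0 and w = 1/2.
Evaluating at the critical points and endpoints: h(-2) = 40/3; h(0) = 6; h(1/2) = 145/24; h(2) = 8/3.
So the minimum is h(2) = 8/3.

8/3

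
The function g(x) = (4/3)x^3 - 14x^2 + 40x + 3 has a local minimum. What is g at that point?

59/3

Critical points: g'(x) = 4x^2 - 28x + 40 vanishes at x = 2, 5.
Second-derivative test with g''(x) = 8x - 28: g''(2) = -12 < 0 ⇒ local maximum; g''(5) = 12 > 0 ⇒ local minimum.
The local minimum is g(5) = 59/3.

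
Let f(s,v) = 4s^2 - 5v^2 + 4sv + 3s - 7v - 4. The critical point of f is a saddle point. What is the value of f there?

∂f/∂s = 8s + 4v + 3 = 0 and ∂f/∂v = 4s - 10v - 7 = 0, so (s, v) = (-1/48, -17/24).
The Hessian has f_{ss} = 8, f_{vv} = -10, f_{sv} = 4, giving D = -96 < 0, so the point is a saddle point.
f(-1/48, -17/24) = -149/96.

-149/96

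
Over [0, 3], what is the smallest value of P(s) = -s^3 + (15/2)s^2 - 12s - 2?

-15/2

P'(s) = -3s^2 + 15s - 12, whose only zero in [0, 3] is s = 1.
Compare values at every candidate in [0, 3]: P(0) = -2, P(1) = -15/2, P(3) = 5/2.
So the minimum is P(1) = -15/2.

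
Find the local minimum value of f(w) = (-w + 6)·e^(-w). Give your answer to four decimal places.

-0.0009

f'(w) = (-1)·e^(-w) + (-w + 6)·(-1)·e^(-w) = (w - 7)·e^(-w). Since e^(-w) > 0, the only critical point is w = 7.
f''(7) has the same sign as 1 > 0, so this is a local minimum.
f(7) = (-1)·e^(-7) ≈ -0.0009.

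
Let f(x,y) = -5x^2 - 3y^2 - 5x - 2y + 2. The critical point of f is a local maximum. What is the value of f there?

43/12

∂f/∂x = -10x - 5 = 0 and ∂f/∂y = -6y - 2 = 0, so (x, y) = (-1/2, -1/3).
The Hessian has f_{xx} = -10, f_{yy} = -6, f_{xy} = 0, giving D = 60 > 0 with f_{xx} < 0, so the point is a local maximum.
f(-1/2, -1/3) = 43/12.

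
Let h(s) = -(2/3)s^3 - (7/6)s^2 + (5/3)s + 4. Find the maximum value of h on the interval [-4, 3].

64/3

h'(s) = -2s^2 - (7/3)s + 5/3, which vanishes at s = -5/3 and s = 1/2.
Compare values at every candidate in [-4, 3]: h(-4) = 64/3,  h(-5/3) = 173/162,  h(1/2) = 107/24,  h(3) = -39/2.
Hence the absolute maximum is 64/3 at s = -4.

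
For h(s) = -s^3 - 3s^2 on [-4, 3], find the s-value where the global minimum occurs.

h'(s) = -3s^2 - 6s, which vanishes at s = -2 and s = 0.
Evaluating at the critical points and endpoints: h(-4) = 16,  h(-2) = -4,  h(0) = 0,  h(3) = -54.
Hence the absolute minimum is -54 at s = 3.

3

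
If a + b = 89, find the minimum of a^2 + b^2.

With a + b = 89, a^2 + b^2 = a^2 + (89 − a)^2.
The derivative 2a − 2(89 − a) = 4a − 178 vanishes at a = 89/2; second derivative 4 > 0, a minimum.
The minimum is 2·(89/2)^2 = 7921/2.

7921/2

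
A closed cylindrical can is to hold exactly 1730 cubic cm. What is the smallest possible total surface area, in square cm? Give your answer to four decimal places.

797.7717

With radius r and height h, πr²h = 1730 so h = 1730/(πr²), and S(r) = 2πr² + 2πrh = 2πr² + 2·1730/r.
S'(r) = 4πr − 2·1730/r² = 0 ⇒ r³ = 1730/(2π), so r ≈ 6.5056 and h = 2r ≈ 13.0112.
S''(r) = 4π + 4·1730/r³ > 0, so this is the minimum; S ≈ 797.7717.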